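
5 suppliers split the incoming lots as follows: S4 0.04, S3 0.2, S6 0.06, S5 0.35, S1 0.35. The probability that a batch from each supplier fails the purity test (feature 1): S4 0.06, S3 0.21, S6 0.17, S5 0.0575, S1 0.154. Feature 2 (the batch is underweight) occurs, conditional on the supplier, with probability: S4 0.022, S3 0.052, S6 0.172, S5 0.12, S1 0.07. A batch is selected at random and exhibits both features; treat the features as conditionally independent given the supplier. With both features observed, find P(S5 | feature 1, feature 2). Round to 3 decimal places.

Unnormalized posteriors (prior × likelihood):
  S4: 0.04 × 0.06 × 0.022 = 0.0000528
  S3: 0.2 × 0.21 × 0.052 = 0.002184
  S6: 0.06 × 0.17 × 0.172 = 0.0017544
  S5: 0.35 × 0.0575 × 0.12 = 0.002415
  S1: 0.35 × 0.154 × 0.07 = 0.003773
Total = 0.0101792.
P(S5 | evidence) = 0.002415 / 0.0101792 ≈ 0.237.

0.237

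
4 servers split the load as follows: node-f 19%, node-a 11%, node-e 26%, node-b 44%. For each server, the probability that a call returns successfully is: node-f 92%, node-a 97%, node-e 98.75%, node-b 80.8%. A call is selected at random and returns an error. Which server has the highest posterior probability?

node-b

Taking complements, P(error | each) = node-f 0.08, node-a 0.03, node-e 0.0125, node-b 0.192.
Unnormalized posteriors (prior × likelihood):
  node-f: 0.19 × 0.08 = 0.0152
  node-a: 0.11 × 0.03 = 0.0033
  node-e: 0.26 × 0.0125 = 0.00325
  node-b: 0.44 × 0.192 = 0.08448
Sum = 0.10623.
Largest term belongs to node-b, so node-b is most probable.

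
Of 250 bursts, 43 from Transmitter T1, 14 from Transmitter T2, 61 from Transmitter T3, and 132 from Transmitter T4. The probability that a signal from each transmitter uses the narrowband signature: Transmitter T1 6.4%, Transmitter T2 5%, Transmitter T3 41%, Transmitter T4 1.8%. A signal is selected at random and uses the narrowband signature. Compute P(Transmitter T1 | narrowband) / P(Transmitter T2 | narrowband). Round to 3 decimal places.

Compute prior × likelihood for every hypothesis:
  Transmitter T1: 0.172 × 0.064 = 0.011008
  Transmitter T2: 0.056 × 0.05 = 0.0028
  Transmitter T3: 0.244 × 0.41 = 0.10004
  Transmitter T4: 0.528 × 0.018 = 0.009504
Normalizing constant = 0.123352.
The ratio is 0.011008 / 0.0028 (the normalizer cancels) = 3.931.

3.931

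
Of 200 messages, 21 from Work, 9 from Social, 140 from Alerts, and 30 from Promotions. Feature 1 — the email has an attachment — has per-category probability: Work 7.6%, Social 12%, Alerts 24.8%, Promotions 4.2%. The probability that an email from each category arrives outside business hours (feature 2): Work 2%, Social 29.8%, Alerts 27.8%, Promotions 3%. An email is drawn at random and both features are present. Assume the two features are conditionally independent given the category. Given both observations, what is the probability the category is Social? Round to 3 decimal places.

0.032

By Bayes' rule, posterior ∝ prior × likelihood:
  Work: 0.105 × 0.076 × 0.02 = 0.0001596
  Social: 0.045 × 0.12 × 0.298 = 0.0016092
  Alerts: 0.7 × 0.248 × 0.278 = 0.0482608
  Promotions: 0.15 × 0.042 × 0.03 = 0.000189
Sum = 0.0502186.
P(Social | evidence) = 0.0016092 / 0.0502186 ≈ 0.032.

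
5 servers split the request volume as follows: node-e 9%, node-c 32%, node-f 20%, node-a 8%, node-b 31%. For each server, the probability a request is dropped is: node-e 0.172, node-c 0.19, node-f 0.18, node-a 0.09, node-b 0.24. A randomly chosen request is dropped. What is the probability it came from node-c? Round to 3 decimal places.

Prior × likelihood for each hypothesis:
  node-e: 0.09 × 0.172 = 0.01548
  node-c: 0.32 × 0.19 = 0.0608
  node-f: 0.2 × 0.18 = 0.036
  node-a: 0.08 × 0.09 = 0.0072
  node-b: 0.31 × 0.24 = 0.0744
Sum = 0.19388.
P(node-c | evidence) = 0.0608 / 0.19388 ≈ 0.314.

0.314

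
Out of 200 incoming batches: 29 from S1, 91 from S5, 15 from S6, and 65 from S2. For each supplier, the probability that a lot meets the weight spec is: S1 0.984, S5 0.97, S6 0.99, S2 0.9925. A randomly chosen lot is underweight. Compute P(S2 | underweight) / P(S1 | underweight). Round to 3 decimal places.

1.051

Taking complements, P(underweight | each) = S1 0.016, S5 0.03, S6 0.01, S2 0.0075.
By Bayes' rule, posterior ∝ prior × likelihood:
  S1: 0.145 × 0.016 = 0.00232
  S5: 0.455 × 0.03 = 0.01365
  S6: 0.075 × 0.01 = 0.00075
  S2: 0.325 × 0.0075 = 0.0024375
Total = 0.0191575.
The ratio is 0.0024375 / 0.00232 (the normalizer cancels) = 1.051.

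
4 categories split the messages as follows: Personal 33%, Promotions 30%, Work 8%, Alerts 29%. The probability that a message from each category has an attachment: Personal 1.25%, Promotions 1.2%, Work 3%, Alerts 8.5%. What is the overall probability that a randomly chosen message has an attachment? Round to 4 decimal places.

0.0348

Prior × likelihood for each hypothesis:
  Personal: 0.33 × 0.0125 = 0.004125
  Promotions: 0.3 × 0.012 = 0.0036
  Work: 0.08 × 0.03 = 0.0024
  Alerts: 0.29 × 0.085 = 0.02465
P(attachment) = 0.004125 + 0.0036 + 0.0024 + 0.02465 = 0.034775 → 0.0348.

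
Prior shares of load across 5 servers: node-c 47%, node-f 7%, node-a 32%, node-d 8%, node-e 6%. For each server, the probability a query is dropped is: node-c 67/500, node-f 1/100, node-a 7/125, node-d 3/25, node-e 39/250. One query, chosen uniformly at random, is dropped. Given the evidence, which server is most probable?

Compute prior × likelihood for every hypothesis:
  node-c: 0.47 × 0.134 = 0.06298
  node-f: 0.07 × 0.01 = 0.0007
  node-a: 0.32 × 0.056 = 0.01792
  node-d: 0.08 × 0.12 = 0.0096
  node-e: 0.06 × 0.156 = 0.00936
Total = 0.10056.
Largest term belongs to node-c, so node-c is most probable.

node-c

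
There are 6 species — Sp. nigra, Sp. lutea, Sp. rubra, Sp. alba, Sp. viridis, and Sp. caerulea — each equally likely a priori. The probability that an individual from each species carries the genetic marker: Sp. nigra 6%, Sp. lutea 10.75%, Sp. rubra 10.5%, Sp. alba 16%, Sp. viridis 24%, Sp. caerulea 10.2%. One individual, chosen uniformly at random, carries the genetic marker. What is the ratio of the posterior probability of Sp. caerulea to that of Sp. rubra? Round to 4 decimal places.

0.9714

With a uniform prior (1/6 each), posterior ∝ likelihood:
  Sp. nigra: 0.06
  Sp. lutea: 0.1075
  Sp. rubra: 0.105
  Sp. alba: 0.16
  Sp. viridis: 0.24
  Sp. caerulea: 0.102
Total = 0.7745.
The ratio is 0.102 / 0.105 (the normalizer cancels) = 0.9714.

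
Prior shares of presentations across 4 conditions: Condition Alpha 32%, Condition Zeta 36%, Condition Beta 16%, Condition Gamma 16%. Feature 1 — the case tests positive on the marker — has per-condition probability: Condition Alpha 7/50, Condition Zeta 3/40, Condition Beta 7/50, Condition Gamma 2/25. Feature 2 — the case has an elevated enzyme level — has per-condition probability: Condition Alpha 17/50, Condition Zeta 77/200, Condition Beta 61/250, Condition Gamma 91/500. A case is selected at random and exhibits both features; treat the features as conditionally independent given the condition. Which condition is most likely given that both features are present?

Prior × likelihood for each hypothesis:
  Condition Alpha: 0.32 × 0.14 × 0.34 = 0.015232
  Condition Zeta: 0.36 × 0.075 × 0.385 = 0.010395
  Condition Beta: 0.16 × 0.14 × 0.244 = 0.0054656
  Condition Gamma: 0.16 × 0.08 × 0.182 = 0.0023296
Sum = 0.0334222.
Largest term belongs to Condition Alpha, so Condition Alpha is most probable.

Condition Alpha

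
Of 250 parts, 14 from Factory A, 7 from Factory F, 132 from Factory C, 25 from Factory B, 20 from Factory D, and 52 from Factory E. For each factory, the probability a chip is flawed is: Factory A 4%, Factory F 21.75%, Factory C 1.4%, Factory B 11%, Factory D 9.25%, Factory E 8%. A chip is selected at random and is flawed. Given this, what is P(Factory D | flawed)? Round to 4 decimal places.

0.1458

Prior × likelihood for each hypothesis:
  Factory A: 0.056 × 0.04 = 0.00224
  Factory F: 0.028 × 0.2175 = 0.00609
  Factory C: 0.528 × 0.014 = 0.007392
  Factory B: 0.1 × 0.11 = 0.011
  Factory D: 0.08 × 0.0925 = 0.0074
  Factory E: 0.208 × 0.08 = 0.01664
Total = 0.050762.
P(Factory D | evidence) = 0.0074 / 0.050762 ≈ 0.1458.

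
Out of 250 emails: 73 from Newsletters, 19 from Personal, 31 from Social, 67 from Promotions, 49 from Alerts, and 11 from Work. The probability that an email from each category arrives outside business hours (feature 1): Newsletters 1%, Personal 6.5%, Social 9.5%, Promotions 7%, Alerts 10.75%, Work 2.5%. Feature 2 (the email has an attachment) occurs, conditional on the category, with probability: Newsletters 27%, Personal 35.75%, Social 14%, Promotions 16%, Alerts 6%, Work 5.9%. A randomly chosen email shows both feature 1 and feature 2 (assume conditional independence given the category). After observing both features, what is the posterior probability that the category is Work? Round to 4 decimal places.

Unnormalized posteriors (prior × likelihood):
  Newsletters: 0.292 × 0.01 × 0.27 = 0.0007884
  Personal: 0.076 × 0.065 × 0.3575 = 0.00176605
  Social: 0.124 × 0.095 × 0.14 = 0.0016492
  Promotions: 0.268 × 0.07 × 0.16 = 0.0030016
  Alerts: 0.196 × 0.1075 × 0.06 = 0.0012642
  Work: 0.044 × 0.025 × 0.059 = 0.0000649
Normalizing constant = 0.00853435.
P(Work | evidence) = 0.0000649 / 0.00853435 ≈ 0.0076.

0.0076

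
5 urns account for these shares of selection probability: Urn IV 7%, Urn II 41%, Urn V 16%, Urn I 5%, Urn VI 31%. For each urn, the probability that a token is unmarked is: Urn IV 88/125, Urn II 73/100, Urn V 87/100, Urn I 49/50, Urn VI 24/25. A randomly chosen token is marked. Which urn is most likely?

Urn II

Taking complements, P(marked | each) = Urn IV 0.296, Urn II 0.27, Urn V 0.13, Urn I 0.02, Urn VI 0.04.
Prior × likelihood for each hypothesis:
  Urn IV: 0.07 × 0.296 = 0.02072
  Urn II: 0.41 × 0.27 = 0.1107
  Urn V: 0.16 × 0.13 = 0.0208
  Urn I: 0.05 × 0.02 = 0.001
  Urn VI: 0.31 × 0.04 = 0.0124
Normalizing constant = 0.16562.
Largest term belongs to Urn II, so Urn II is most probable.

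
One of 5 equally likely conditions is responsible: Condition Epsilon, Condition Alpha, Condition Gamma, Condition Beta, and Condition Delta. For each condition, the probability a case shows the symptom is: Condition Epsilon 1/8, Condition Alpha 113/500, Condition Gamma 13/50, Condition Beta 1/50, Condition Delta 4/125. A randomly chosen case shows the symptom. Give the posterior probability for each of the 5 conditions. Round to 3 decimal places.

Condition Epsilon 0.189, Condition Alpha 0.341, Condition Gamma 0.392, Condition Beta 0.030, Condition Delta 0.048

With a uniform prior (1/5 each), posterior ∝ likelihood:
  Condition Epsilon: 0.125
  Condition Alpha: 0.226
  Condition Gamma: 0.26
  Condition Beta: 0.02
  Condition Delta: 0.032
Normalizing constant = 0.663.
P(Condition Epsilon | symptomatic) = 0.125/0.663 ≈ 0.189
P(Condition Alpha | symptomatic) = 0.226/0.663 ≈ 0.341
P(Condition Gamma | symptomatic) = 0.26/0.663 ≈ 0.392
P(Condition Beta | symptomatic) = 0.02/0.663 ≈ 0.030
P(Condition Delta | symptomatic) = 0.032/0.663 ≈ 0.048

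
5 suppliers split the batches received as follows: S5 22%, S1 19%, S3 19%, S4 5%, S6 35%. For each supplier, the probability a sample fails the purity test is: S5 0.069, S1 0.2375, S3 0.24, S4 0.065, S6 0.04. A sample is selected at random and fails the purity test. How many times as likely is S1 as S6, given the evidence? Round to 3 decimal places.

Unnormalized posteriors (prior × likelihood):
  S5: 0.22 × 0.069 = 0.01518
  S1: 0.19 × 0.2375 = 0.045125
  S3: 0.19 × 0.24 = 0.0456
  S4: 0.05 × 0.065 = 0.00325
  S6: 0.35 × 0.04 = 0.014
Sum = 0.123155.
The ratio is 0.045125 / 0.014 (the normalizer cancels) = 3.223.

3.223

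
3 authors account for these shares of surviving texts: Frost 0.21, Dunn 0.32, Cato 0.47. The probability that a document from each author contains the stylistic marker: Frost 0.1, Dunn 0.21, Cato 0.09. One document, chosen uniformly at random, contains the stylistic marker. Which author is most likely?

By Bayes' rule, posterior ∝ prior × likelihood:
  Frost: 0.21 × 0.1 = 0.021
  Dunn: 0.32 × 0.21 = 0.0672
  Cato: 0.47 × 0.09 = 0.0423
Total = 0.1305.
Largest term belongs to Dunn, so Dunn is most probable.

Dunn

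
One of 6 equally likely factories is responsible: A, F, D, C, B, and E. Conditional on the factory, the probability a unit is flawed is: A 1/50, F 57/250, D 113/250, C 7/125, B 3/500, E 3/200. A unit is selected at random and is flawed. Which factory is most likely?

D

With a uniform prior (1/6 each), posterior ∝ likelihood:
  A: 0.02
  F: 0.228
  D: 0.452
  C: 0.056
  B: 0.006
  E: 0.015
Normalizing constant = 0.777.
Largest term belongs to D, so D is most probable.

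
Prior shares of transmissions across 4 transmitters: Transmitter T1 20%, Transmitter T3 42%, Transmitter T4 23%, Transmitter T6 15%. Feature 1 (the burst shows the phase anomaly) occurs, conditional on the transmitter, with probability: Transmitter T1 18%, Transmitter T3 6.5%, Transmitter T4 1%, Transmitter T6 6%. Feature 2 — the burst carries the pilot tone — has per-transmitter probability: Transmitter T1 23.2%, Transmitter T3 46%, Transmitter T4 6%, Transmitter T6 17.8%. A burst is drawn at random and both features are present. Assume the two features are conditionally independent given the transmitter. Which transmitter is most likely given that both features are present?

Prior × likelihood for each hypothesis:
  Transmitter T1: 0.2 × 0.18 × 0.232 = 0.008352
  Transmitter T3: 0.42 × 0.065 × 0.46 = 0.012558
  Transmitter T4: 0.23 × 0.01 × 0.06 = 0.000138
  Transmitter T6: 0.15 × 0.06 × 0.178 = 0.001602
Sum = 0.02265.
Largest term belongs to Transmitter T3, so Transmitter T3 is most probable.

Transmitter T3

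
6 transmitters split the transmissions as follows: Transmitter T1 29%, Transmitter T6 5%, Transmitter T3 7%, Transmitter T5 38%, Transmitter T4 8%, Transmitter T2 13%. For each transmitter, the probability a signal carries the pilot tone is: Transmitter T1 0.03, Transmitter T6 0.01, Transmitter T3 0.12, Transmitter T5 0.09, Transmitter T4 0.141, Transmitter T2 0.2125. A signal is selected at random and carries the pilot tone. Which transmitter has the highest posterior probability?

Transmitter T5

Unnormalized posteriors (prior × likelihood):
  Transmitter T1: 0.29 × 0.03 = 0.0087
  Transmitter T6: 0.05 × 0.01 = 0.0005
  Transmitter T3: 0.07 × 0.12 = 0.0084
  Transmitter T5: 0.38 × 0.09 = 0.0342
  Transmitter T4: 0.08 × 0.141 = 0.01128
  Transmitter T2: 0.13 × 0.2125 = 0.027625
Normalizing constant = 0.090705.
Largest term belongs to Transmitter T5, so Transmitter T5 is most probable.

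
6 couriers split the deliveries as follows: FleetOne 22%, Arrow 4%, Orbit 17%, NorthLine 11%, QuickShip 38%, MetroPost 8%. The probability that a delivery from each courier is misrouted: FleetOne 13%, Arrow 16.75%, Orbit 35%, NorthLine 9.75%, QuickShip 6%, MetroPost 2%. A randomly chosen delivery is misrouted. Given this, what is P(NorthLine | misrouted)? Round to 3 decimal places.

0.083

Unnormalized posteriors (prior × likelihood):
  FleetOne: 0.22 × 0.13 = 0.0286
  Arrow: 0.04 × 0.1675 = 0.0067
  Orbit: 0.17 × 0.35 = 0.0595
  NorthLine: 0.11 × 0.0975 = 0.010725
  QuickShip: 0.38 × 0.06 = 0.0228
  MetroPost: 0.08 × 0.02 = 0.0016
Sum = 0.129925.
P(NorthLine | evidence) = 0.010725 / 0.129925 ≈ 0.083.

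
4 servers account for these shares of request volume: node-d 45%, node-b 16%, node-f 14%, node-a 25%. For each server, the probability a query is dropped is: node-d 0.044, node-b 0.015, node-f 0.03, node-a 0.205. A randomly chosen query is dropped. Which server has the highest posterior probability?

Prior × likelihood for each hypothesis:
  node-d: 0.45 × 0.044 = 0.0198
  node-b: 0.16 × 0.015 = 0.0024
  node-f: 0.14 × 0.03 = 0.0042
  node-a: 0.25 × 0.205 = 0.05125
Total = 0.07765.
Largest term belongs to node-a, so node-a is most probable.

node-a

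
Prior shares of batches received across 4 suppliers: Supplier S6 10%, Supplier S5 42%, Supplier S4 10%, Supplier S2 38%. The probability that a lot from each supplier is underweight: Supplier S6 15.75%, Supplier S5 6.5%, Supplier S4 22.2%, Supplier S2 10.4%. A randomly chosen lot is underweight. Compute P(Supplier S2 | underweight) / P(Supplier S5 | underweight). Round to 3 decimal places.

1.448

Unnormalized posteriors (prior × likelihood):
  Supplier S6: 0.1 × 0.1575 = 0.01575
  Supplier S5: 0.42 × 0.065 = 0.0273
  Supplier S4: 0.1 × 0.222 = 0.0222
  Supplier S2: 0.38 × 0.104 = 0.03952
Normalizing constant = 0.10477.
The ratio is 0.03952 / 0.0273 (the normalizer cancels) = 1.448.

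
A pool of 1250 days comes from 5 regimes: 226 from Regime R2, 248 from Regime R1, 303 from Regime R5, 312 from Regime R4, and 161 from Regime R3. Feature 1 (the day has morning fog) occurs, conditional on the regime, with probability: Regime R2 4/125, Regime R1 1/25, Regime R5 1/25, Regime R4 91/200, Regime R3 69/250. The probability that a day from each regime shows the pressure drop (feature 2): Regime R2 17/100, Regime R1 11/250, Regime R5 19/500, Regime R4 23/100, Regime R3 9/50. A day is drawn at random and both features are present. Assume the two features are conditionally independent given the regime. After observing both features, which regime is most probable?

Compute prior × likelihood for every hypothesis:
  Regime R2: 0.1808 × 0.032 × 0.17 = 0.000983552
  Regime R1: 0.1984 × 0.04 × 0.044 = 0.000349184
  Regime R5: 0.2424 × 0.04 × 0.038 = 0.000368448
  Regime R4: 0.2496 × 0.455 × 0.23 = 0.02612064
  Regime R3: 0.1288 × 0.276 × 0.18 = 0.006398784
Sum = 0.034220608.
Largest term belongs to Regime R4, so Regime R4 is most probable.

Regime R4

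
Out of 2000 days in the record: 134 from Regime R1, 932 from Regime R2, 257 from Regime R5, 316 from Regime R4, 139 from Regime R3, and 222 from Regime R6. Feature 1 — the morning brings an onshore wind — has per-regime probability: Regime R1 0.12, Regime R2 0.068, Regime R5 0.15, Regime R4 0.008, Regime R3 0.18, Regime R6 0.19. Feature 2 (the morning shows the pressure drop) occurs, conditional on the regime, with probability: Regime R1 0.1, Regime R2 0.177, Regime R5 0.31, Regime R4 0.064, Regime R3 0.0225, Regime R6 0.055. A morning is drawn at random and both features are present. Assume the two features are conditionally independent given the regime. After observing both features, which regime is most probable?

Prior × likelihood for each hypothesis:
  Regime R1: 0.067 × 0.12 × 0.1 = 0.000804
  Regime R2: 0.466 × 0.068 × 0.177 = 0.005608776
  Regime R5: 0.1285 × 0.15 × 0.31 = 0.00597525
  Regime R4: 0.158 × 0.008 × 0.064 = 0.000080896
  Regime R3: 0.0695 × 0.18 × 0.0225 = 0.000281475
  Regime R6: 0.111 × 0.19 × 0.055 = 0.00115995
Total = 0.013910347.
Largest term belongs to Regime R5, so Regime R5 is most probable.

Regime R5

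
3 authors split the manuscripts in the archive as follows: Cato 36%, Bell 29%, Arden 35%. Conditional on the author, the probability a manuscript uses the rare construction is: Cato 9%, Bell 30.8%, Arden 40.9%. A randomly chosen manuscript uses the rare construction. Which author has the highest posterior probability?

Arden

Compute prior × likelihood for every hypothesis:
  Cato: 0.36 × 0.09 = 0.0324
  Bell: 0.29 × 0.308 = 0.08932
  Arden: 0.35 × 0.409 = 0.14315
Sum = 0.26487.
Largest term belongs to Arden, so Arden is most probable.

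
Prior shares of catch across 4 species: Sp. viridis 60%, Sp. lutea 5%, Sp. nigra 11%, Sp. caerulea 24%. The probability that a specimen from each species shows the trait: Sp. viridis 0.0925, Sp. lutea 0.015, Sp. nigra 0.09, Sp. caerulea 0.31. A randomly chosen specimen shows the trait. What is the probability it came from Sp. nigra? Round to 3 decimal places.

Prior × likelihood for each hypothesis:
  Sp. viridis: 0.6 × 0.0925 = 0.0555
  Sp. lutea: 0.05 × 0.015 = 0.00075
  Sp. nigra: 0.11 × 0.09 = 0.0099
  Sp. caerulea: 0.24 × 0.31 = 0.0744
Total = 0.14055.
P(Sp. nigra | evidence) = 0.0099 / 0.14055 ≈ 0.070.

0.070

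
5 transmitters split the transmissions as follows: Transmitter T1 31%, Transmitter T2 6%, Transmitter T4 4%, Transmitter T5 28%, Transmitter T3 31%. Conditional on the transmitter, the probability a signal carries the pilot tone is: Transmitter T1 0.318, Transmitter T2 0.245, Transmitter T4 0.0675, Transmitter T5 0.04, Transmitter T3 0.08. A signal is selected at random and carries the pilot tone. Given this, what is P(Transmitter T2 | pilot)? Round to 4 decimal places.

0.0967

Unnormalized posteriors (prior × likelihood):
  Transmitter T1: 0.31 × 0.318 = 0.09858
  Transmitter T2: 0.06 × 0.245 = 0.0147
  Transmitter T4: 0.04 × 0.0675 = 0.0027
  Transmitter T5: 0.28 × 0.04 = 0.0112
  Transmitter T3: 0.31 × 0.08 = 0.0248
Sum = 0.15198.
P(Transmitter T2 | evidence) = 0.0147 / 0.15198 ≈ 0.0967.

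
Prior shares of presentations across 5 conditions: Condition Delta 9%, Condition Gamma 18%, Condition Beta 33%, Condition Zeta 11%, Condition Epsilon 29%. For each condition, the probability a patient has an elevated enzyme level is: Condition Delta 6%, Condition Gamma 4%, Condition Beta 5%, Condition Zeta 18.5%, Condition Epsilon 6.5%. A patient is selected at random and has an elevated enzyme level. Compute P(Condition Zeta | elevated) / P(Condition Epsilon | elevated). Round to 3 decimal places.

1.080

Compute prior × likelihood for every hypothesis:
  Condition Delta: 0.09 × 0.06 = 0.0054
  Condition Gamma: 0.18 × 0.04 = 0.0072
  Condition Beta: 0.33 × 0.05 = 0.0165
  Condition Zeta: 0.11 × 0.185 = 0.02035
  Condition Epsilon: 0.29 × 0.065 = 0.01885
Sum = 0.0683.
The ratio is 0.02035 / 0.01885 (the normalizer cancels) = 1.080.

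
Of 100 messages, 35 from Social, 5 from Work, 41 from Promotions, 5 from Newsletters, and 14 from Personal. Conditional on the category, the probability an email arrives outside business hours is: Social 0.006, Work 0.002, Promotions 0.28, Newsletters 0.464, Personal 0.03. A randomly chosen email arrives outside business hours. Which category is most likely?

Promotions

Unnormalized posteriors (prior × likelihood):
  Social: 0.35 × 0.006 = 0.0021
  Work: 0.05 × 0.002 = 0.0001
  Promotions: 0.41 × 0.28 = 0.1148
  Newsletters: 0.05 × 0.464 = 0.0232
  Personal: 0.14 × 0.03 = 0.0042
Normalizing constant = 0.1444.
Largest term belongs to Promotions, so Promotions is most probable.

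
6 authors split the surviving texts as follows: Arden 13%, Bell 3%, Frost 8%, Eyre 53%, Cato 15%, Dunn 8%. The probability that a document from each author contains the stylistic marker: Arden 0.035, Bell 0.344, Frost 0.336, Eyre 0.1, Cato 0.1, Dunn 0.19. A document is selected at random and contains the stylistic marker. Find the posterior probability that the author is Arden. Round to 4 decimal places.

Prior × likelihood for each hypothesis:
  Arden: 0.13 × 0.035 = 0.00455
  Bell: 0.03 × 0.344 = 0.01032
  Frost: 0.08 × 0.336 = 0.02688
  Eyre: 0.53 × 0.1 = 0.053
  Cato: 0.15 × 0.1 = 0.015
  Dunn: 0.08 × 0.19 = 0.0152
Total = 0.12495.
P(Arden | evidence) = 0.00455 / 0.12495 ≈ 0.0364.

0.0364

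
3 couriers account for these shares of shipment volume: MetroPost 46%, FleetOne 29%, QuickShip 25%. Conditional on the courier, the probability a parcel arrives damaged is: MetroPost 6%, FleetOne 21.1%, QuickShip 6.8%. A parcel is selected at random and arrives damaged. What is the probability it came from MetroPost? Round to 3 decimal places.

0.261

Prior × likelihood for each hypothesis:
  MetroPost: 0.46 × 0.06 = 0.0276
  FleetOne: 0.29 × 0.211 = 0.06119
  QuickShip: 0.25 × 0.068 = 0.017
Sum = 0.10579.
P(MetroPost | evidence) = 0.0276 / 0.10579 ≈ 0.261.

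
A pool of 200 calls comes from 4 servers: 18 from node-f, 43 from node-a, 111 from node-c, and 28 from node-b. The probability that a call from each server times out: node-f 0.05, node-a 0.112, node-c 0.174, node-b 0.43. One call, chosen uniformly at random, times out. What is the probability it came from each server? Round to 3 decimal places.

node-f 0.024, node-a 0.130, node-c 0.521, node-b 0.325

By Bayes' rule, posterior ∝ prior × likelihood:
  node-f: 0.09 × 0.05 = 0.0045
  node-a: 0.215 × 0.112 = 0.02408
  node-c: 0.555 × 0.174 = 0.09657
  node-b: 0.14 × 0.43 = 0.0602
Normalizing constant = 0.18535.
P(node-f | timeout) = 0.0045/0.18535 ≈ 0.024
P(node-a | timeout) = 0.02408/0.18535 ≈ 0.130
P(node-c | timeout) = 0.09657/0.18535 ≈ 0.521
P(node-b | timeout) = 0.0602/0.18535 ≈ 0.325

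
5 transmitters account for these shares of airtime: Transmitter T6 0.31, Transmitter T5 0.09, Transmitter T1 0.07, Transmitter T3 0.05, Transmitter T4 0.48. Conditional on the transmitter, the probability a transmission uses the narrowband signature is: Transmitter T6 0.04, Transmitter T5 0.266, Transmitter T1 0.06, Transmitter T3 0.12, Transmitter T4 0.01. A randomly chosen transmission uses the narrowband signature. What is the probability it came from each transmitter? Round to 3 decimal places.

Transmitter T6 0.242, Transmitter T5 0.466, Transmitter T1 0.082, Transmitter T3 0.117, Transmitter T4 0.093

Unnormalized posteriors (prior × likelihood):
  Transmitter T6: 0.31 × 0.04 = 0.0124
  Transmitter T5: 0.09 × 0.266 = 0.02394
  Transmitter T1: 0.07 × 0.06 = 0.0042
  Transmitter T3: 0.05 × 0.12 = 0.006
  Transmitter T4: 0.48 × 0.01 = 0.0048
Normalizing constant = 0.05134.
P(Transmitter T6 | narrowband) = 0.0124/0.05134 ≈ 0.242
P(Transmitter T5 | narrowband) = 0.02394/0.05134 ≈ 0.466
P(Transmitter T1 | narrowband) = 0.0042/0.05134 ≈ 0.082
P(Transmitter T3 | narrowband) = 0.006/0.05134 ≈ 0.117
P(Transmitter T4 | narrowband) = 0.0048/0.05134 ≈ 0.093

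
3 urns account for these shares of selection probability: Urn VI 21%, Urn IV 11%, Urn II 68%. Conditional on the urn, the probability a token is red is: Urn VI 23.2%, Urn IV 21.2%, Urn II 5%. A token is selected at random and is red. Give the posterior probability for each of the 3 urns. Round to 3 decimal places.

By Bayes' rule, posterior ∝ prior × likelihood:
  Urn VI: 0.21 × 0.232 = 0.04872
  Urn IV: 0.11 × 0.212 = 0.02332
  Urn II: 0.68 × 0.05 = 0.034
Normalizing constant = 0.10604.
P(Urn VI | red) = 0.04872/0.10604 ≈ 0.459
P(Urn IV | red) = 0.02332/0.10604 ≈ 0.220
P(Urn II | red) = 0.034/0.10604 ≈ 0.321

Urn VI 0.459, Urn IV 0.220, Urn II 0.321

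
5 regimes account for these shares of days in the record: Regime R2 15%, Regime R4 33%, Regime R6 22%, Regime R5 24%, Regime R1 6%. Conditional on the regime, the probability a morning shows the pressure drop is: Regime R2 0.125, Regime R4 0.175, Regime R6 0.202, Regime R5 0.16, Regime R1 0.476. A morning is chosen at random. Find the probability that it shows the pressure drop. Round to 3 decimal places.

Prior × likelihood for each hypothesis:
  Regime R2: 0.15 × 0.125 = 0.01875
  Regime R4: 0.33 × 0.175 = 0.05775
  Regime R6: 0.22 × 0.202 = 0.04444
  Regime R5: 0.24 × 0.16 = 0.0384
  Regime R1: 0.06 × 0.476 = 0.02856
P(drop) = 0.01875 + 0.05775 + 0.04444 + 0.0384 + 0.02856 = 0.1879 → 0.188.

0.188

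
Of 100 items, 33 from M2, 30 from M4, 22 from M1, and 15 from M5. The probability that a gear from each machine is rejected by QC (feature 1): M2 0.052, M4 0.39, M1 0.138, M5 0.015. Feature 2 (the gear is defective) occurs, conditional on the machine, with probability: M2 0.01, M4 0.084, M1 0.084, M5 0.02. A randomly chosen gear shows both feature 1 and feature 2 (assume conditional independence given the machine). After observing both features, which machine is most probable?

Compute prior × likelihood for every hypothesis:
  M2: 0.33 × 0.052 × 0.01 = 0.0001716
  M4: 0.3 × 0.39 × 0.084 = 0.009828
  M1: 0.22 × 0.138 × 0.084 = 0.00255024
  M5: 0.15 × 0.015 × 0.02 = 0.000045
Sum = 0.01259484.
Largest term belongs to M4, so M4 is most probable.

M4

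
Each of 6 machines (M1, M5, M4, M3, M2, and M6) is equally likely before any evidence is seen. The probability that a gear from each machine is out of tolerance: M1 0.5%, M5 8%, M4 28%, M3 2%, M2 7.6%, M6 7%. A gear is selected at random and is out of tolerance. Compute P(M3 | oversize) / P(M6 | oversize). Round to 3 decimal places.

0.286

Since the prior is uniform, the posterior is proportional to the likelihood:
  M1: 0.005
  M5: 0.08
  M4: 0.28
  M3: 0.02
  M2: 0.076
  M6: 0.07
Total = 0.531.
The ratio is 0.02 / 0.07 (the normalizer cancels) = 0.286.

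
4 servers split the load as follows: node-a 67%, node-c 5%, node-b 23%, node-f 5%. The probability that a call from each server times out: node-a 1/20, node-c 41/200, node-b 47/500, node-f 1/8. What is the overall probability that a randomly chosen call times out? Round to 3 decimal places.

By Bayes' rule, posterior ∝ prior × likelihood:
  node-a: 0.67 × 0.05 = 0.0335
  node-c: 0.05 × 0.205 = 0.01025
  node-b: 0.23 × 0.094 = 0.02162
  node-f: 0.05 × 0.125 = 0.00625
P(timeout) = 0.0335 + 0.01025 + 0.02162 + 0.00625 = 0.07162 → 0.072.

0.072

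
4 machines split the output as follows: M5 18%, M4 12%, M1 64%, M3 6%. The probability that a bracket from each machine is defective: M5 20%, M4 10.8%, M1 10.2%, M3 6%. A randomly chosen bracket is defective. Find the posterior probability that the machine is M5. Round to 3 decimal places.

0.305

Compute prior × likelihood for every hypothesis:
  M5: 0.18 × 0.2 = 0.036
  M4: 0.12 × 0.108 = 0.01296
  M1: 0.64 × 0.102 = 0.06528
  M3: 0.06 × 0.06 = 0.0036
Sum = 0.11784.
P(M5 | evidence) = 0.036 / 0.11784 ≈ 0.305.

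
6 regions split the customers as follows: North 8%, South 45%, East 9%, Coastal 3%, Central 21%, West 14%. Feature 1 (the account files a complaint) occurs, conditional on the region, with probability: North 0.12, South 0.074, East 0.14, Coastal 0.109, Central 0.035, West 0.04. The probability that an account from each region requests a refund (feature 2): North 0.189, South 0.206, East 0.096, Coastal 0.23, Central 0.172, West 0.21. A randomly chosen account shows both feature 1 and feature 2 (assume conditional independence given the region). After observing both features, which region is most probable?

By Bayes' rule, posterior ∝ prior × likelihood:
  North: 0.08 × 0.12 × 0.189 = 0.0018144
  South: 0.45 × 0.074 × 0.206 = 0.0068598
  East: 0.09 × 0.14 × 0.096 = 0.0012096
  Coastal: 0.03 × 0.109 × 0.23 = 0.0007521
  Central: 0.21 × 0.035 × 0.172 = 0.0012642
  West: 0.14 × 0.04 × 0.21 = 0.001176
Normalizing constant = 0.0130761.
Largest term belongs to South, so South is most probable.

South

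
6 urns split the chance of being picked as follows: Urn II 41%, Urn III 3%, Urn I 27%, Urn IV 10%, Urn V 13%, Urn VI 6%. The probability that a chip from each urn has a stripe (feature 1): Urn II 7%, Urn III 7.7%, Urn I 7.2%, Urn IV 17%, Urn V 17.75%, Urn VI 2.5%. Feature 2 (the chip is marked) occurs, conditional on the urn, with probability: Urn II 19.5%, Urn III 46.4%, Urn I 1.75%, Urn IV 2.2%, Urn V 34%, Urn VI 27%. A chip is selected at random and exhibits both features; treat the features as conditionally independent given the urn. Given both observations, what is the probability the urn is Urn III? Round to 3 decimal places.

Prior × likelihood for each hypothesis:
  Urn II: 0.41 × 0.07 × 0.195 = 0.0055965
  Urn III: 0.03 × 0.077 × 0.464 = 0.00107184
  Urn I: 0.27 × 0.072 × 0.0175 = 0.0003402
  Urn IV: 0.1 × 0.17 × 0.022 = 0.000374
  Urn V: 0.13 × 0.1775 × 0.34 = 0.0078455
  Urn VI: 0.06 × 0.025 × 0.27 = 0.000405
Total = 0.01563304.
P(Urn III | evidence) = 0.00107184 / 0.01563304 ≈ 0.069.

0.069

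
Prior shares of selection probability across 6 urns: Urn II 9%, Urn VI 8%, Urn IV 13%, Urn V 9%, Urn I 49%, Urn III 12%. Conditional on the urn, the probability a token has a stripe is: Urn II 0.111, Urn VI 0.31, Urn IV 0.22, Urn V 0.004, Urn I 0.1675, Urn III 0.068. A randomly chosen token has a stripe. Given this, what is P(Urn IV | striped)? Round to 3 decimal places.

Unnormalized posteriors (prior × likelihood):
  Urn II: 0.09 × 0.111 = 0.00999
  Urn VI: 0.08 × 0.31 = 0.0248
  Urn IV: 0.13 × 0.22 = 0.0286
  Urn V: 0.09 × 0.004 = 0.00036
  Urn I: 0.49 × 0.1675 = 0.082075
  Urn III: 0.12 × 0.068 = 0.00816
Sum = 0.153985.
P(Urn IV | evidence) = 0.0286 / 0.153985 ≈ 0.186.

0.186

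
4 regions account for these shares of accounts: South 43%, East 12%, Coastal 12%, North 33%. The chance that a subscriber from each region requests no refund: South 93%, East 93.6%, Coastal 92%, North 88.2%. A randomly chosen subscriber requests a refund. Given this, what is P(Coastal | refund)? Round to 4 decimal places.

0.1112

Taking complements, P(refund | each) = South 0.07, East 0.064, Coastal 0.08, North 0.118.
Compute prior × likelihood for every hypothesis:
  South: 0.43 × 0.07 = 0.0301
  East: 0.12 × 0.064 = 0.00768
  Coastal: 0.12 × 0.08 = 0.0096
  North: 0.33 × 0.118 = 0.03894
Sum = 0.08632.
P(Coastal | evidence) = 0.0096 / 0.08632 ≈ 0.1112.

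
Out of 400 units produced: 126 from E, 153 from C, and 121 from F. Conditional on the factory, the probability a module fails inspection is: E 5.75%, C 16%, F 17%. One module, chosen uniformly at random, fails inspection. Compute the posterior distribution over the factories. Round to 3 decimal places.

E 0.139, C 0.468, F 0.393

Compute prior × likelihood for every hypothesis:
  E: 0.315 × 0.0575 = 0.0181125
  C: 0.3825 × 0.16 = 0.0612
  F: 0.3025 × 0.17 = 0.051425
Normalizing constant = 0.1307375.
P(E | nonconforming) = 0.0181125/0.1307375 ≈ 0.139
P(C | nonconforming) = 0.0612/0.1307375 ≈ 0.468
P(F | nonconforming) = 0.051425/0.1307375 ≈ 0.393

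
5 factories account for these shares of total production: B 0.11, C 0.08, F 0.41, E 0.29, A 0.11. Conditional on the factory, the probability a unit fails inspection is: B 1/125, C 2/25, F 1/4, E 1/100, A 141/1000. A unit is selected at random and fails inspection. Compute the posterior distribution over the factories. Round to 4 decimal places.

By Bayes' rule, posterior ∝ prior × likelihood:
  B: 0.11 × 0.008 = 0.00088
  C: 0.08 × 0.08 = 0.0064
  F: 0.41 × 0.25 = 0.1025
  E: 0.29 × 0.01 = 0.0029
  A: 0.11 × 0.141 = 0.01551
Sum = 0.12819.
P(B | nonconforming) = 0.00088/0.12819 ≈ 0.0069
P(C | nonconforming) = 0.0064/0.12819 ≈ 0.0499
P(F | nonconforming) = 0.1025/0.12819 ≈ 0.7996
P(E | nonconforming) = 0.0029/0.12819 ≈ 0.0226
P(A | nonconforming) = 0.01551/0.12819 ≈ 0.1210
(Check: 0.0069+0.0499+0.7996+0.0226+0.1210 = 1.0000.)

B 0.0069, C 0.0499, F 0.7996, E 0.0226, A 0.1210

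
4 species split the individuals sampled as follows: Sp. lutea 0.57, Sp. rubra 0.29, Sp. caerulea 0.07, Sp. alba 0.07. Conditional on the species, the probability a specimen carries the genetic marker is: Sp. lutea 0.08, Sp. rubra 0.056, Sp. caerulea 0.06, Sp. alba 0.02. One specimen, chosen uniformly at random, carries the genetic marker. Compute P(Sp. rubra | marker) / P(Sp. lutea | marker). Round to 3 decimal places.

0.356

By Bayes' rule, posterior ∝ prior × likelihood:
  Sp. lutea: 0.57 × 0.08 = 0.0456
  Sp. rubra: 0.29 × 0.056 = 0.01624
  Sp. caerulea: 0.07 × 0.06 = 0.0042
  Sp. alba: 0.07 × 0.02 = 0.0014
Sum = 0.06744.
The ratio is 0.01624 / 0.0456 (the normalizer cancels) = 0.356.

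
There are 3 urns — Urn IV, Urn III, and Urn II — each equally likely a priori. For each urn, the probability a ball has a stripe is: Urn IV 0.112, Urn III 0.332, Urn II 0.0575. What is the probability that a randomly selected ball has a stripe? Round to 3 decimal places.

With a uniform prior (1/3 each), posterior ∝ likelihood:
  Urn IV: 0.112
  Urn III: 0.332
  Urn II: 0.0575
P(striped) = (1/3) × (0.112 + 0.332 + 0.0575) = 0.5015/3 ≈ 0.167.

0.167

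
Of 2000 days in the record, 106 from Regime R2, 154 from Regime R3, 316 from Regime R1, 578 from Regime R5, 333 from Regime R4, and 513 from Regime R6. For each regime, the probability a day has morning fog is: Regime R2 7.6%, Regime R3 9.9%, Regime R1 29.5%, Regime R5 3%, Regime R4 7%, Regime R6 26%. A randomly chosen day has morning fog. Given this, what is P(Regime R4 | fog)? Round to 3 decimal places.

Unnormalized posteriors (prior × likelihood):
  Regime R2: 0.053 × 0.076 = 0.004028
  Regime R3: 0.077 × 0.099 = 0.007623
  Regime R1: 0.158 × 0.295 = 0.04661
  Regime R5: 0.289 × 0.03 = 0.00867
  Regime R4: 0.1665 × 0.07 = 0.011655
  Regime R6: 0.2565 × 0.26 = 0.06669
Sum = 0.145276.
P(Regime R4 | evidence) = 0.011655 / 0.145276 ≈ 0.080.

0.080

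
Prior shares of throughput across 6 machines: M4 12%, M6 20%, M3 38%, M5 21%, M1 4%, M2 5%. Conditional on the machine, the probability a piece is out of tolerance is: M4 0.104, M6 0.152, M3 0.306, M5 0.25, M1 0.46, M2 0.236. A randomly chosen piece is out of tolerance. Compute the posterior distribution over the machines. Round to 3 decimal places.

Unnormalized posteriors (prior × likelihood):
  M4: 0.12 × 0.104 = 0.01248
  M6: 0.2 × 0.152 = 0.0304
  M3: 0.38 × 0.306 = 0.11628
  M5: 0.21 × 0.25 = 0.0525
  M1: 0.04 × 0.46 = 0.0184
  M2: 0.05 × 0.236 = 0.0118
Normalizing constant = 0.24186.
P(M4 | oversize) = 0.01248/0.24186 ≈ 0.052
P(M6 | oversize) = 0.0304/0.24186 ≈ 0.126
P(M3 | oversize) = 0.11628/0.24186 ≈ 0.481
P(M5 | oversize) = 0.0525/0.24186 ≈ 0.217
P(M1 | oversize) = 0.0184/0.24186 ≈ 0.076
P(M2 | oversize) = 0.0118/0.24186 ≈ 0.049
(Check: 0.052+0.126+0.481+0.217+0.076+0.049 = 1.001.)

M4 0.052, M6 0.126, M3 0.481, M5 0.217, M1 0.076, M2 0.049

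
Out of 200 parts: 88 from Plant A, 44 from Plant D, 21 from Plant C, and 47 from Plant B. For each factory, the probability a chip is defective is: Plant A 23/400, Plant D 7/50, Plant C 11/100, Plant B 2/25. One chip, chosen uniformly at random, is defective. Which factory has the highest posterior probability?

By Bayes' rule, posterior ∝ prior × likelihood:
  Plant A: 0.44 × 0.0575 = 0.0253
  Plant D: 0.22 × 0.14 = 0.0308
  Plant C: 0.105 × 0.11 = 0.01155
  Plant B: 0.235 × 0.08 = 0.0188
Normalizing constant = 0.08645.
Largest term belongs to Plant D, so Plant D is most probable.

Plant D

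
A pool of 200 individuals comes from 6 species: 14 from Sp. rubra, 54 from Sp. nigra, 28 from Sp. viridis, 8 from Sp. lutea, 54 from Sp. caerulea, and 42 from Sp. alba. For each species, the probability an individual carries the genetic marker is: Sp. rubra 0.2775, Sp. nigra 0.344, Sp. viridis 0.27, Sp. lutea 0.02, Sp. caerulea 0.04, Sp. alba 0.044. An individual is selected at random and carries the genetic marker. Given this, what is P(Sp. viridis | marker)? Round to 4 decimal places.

0.2211

Prior × likelihood for each hypothesis:
  Sp. rubra: 0.07 × 0.2775 = 0.019425
  Sp. nigra: 0.27 × 0.344 = 0.09288
  Sp. viridis: 0.14 × 0.27 = 0.0378
  Sp. lutea: 0.04 × 0.02 = 0.0008
  Sp. caerulea: 0.27 × 0.04 = 0.0108
  Sp. alba: 0.21 × 0.044 = 0.00924
Normalizing constant = 0.170945.
P(Sp. viridis | evidence) = 0.0378 / 0.170945 ≈ 0.2211.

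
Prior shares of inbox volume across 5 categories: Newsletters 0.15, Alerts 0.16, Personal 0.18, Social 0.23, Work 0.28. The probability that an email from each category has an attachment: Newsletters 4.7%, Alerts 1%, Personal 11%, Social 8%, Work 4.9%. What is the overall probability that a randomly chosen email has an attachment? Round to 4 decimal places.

By Bayes' rule, posterior ∝ prior × likelihood:
  Newsletters: 0.15 × 0.047 = 0.00705
  Alerts: 0.16 × 0.01 = 0.0016
  Personal: 0.18 × 0.11 = 0.0198
  Social: 0.23 × 0.08 = 0.0184
  Work: 0.28 × 0.049 = 0.01372
P(attachment) = 0.00705 + 0.0016 + 0.0198 + 0.0184 + 0.01372 = 0.06057 → 0.0606.

0.0606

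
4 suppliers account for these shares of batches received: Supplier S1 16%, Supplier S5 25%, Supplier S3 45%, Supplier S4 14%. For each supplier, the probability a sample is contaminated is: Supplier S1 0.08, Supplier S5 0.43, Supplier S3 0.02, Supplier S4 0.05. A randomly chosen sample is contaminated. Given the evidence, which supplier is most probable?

Prior × likelihood for each hypothesis:
  Supplier S1: 0.16 × 0.08 = 0.0128
  Supplier S5: 0.25 × 0.43 = 0.1075
  Supplier S3: 0.45 × 0.02 = 0.009
  Supplier S4: 0.14 × 0.05 = 0.007
Sum = 0.1363.
Largest term belongs to Supplier S5, so Supplier S5 is most probable.

Supplier S5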